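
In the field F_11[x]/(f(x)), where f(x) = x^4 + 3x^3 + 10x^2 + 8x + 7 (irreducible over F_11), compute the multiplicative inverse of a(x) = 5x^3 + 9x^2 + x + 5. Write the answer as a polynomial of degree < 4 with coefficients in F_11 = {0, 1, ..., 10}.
a(x)^(-1) ≡ 3x^2 + 6x + 6 (mod f(x))

Since f is irreducible over F_11, F_11[x]/(f) is a field and a(x) ≠ 0 has an inverse. Apply the extended Euclidean algorithm to f(x) and a(x) in F_11[x]: f(x) = (9x + 2)·a(x) + (5x^2 + 5x + 8);  a(x) = (x + 3)·(5x^2 + 5x + 8) + (3). The last nonzero remainder is the constant 3 = gcd(f, a) in F_11. Back-substituting through the division chain expresses 3 = s(x)·a(x) + t(x)·f(x) with s(x) ≡ 9x^2 + 7x + 7 (mod f), so (9x^2 + 7x + 7)·a(x) ≡ 3 (mod f). Multiplying by 3^(-1) ≡ 4 in F_11 gives a(x)^(-1) ≡ 4·(9x^2 + 7x + 7) ≡ 3x^2 + 6x + 6 (mod f). Check: (5x^3 + 9x^2 + x + 5)·(3x^2 + 6x + 6) = 4x^5 + 2x^4 + 10x^3 + 9x^2 + 3x + 8 ≡ 1 (mod x^4 + 3x^3 + 10x^2 + 8x + 7).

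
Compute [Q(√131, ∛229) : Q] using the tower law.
[Q(√131, ∛229) : Q] = 6

Let L = Q(√131, ∛229). Since Q(√131) ⊂ L and [Q(√131):Q] = 2, the tower law gives 2 | [L:Q]. Likewise Q(∛229) ⊂ L with [Q(∛229):Q] = 3 (because 229 is not a perfect cube), so 3 | [L:Q]. As gcd(2,3) = 1, [L:Q] is divisible by 6. Conversely L is generated over Q by √131 and ∛229, so [L:Q] ≤ 2·3 = 6. Therefore [Q(√131, ∛229) : Q] = 6.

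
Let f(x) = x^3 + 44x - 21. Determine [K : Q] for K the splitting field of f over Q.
[K : Q] = 6

By the rational root test, any rational root of the monic integer polynomial f(x) = x^3 + 44x - 21 must be an integer dividing the constant term -21, i.e. one of ±{1, 3, 7, 21}. Evaluating: f(1) = 24, f(-1) = -66, f(3) = 138, f(-3) = -180, f(7) = 630, f(-7) = -672, f(21) = 10164, f(-21) = -10206; none is 0, so f has no rational root and is therefore irreducible over Q (a cubic with no linear factor over a field is irreducible). For an irreducible cubic, the Galois group is A_3 or S_3 according as the discriminant disc(f) = -4a^3 - 27b^2 = -4·(44)^3 - 27·(-21)^2 = -352643 is or is not a square in Q. Here disc(f) = -352643 is not a perfect square in Q, so the Galois group of f over Q is not contained in A_3 and must be all of S_3. The splitting field has degree |S_3| = 6 over Q, so [K : Q] = 6.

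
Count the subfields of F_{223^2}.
F_{223^2} has 2 subfields

The subfields of F_{p^n} are exactly the fields F_{p^d} for d | n (each is the fixed field of the unique index-d subgroup of Gal(F_{p^n}/F_p) ≅ Z/nZ). The divisors of n = 2 are {1, 2}, giving 2 subfields: F_{223^1}, F_{223^2}.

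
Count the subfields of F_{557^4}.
F_{557^4} has 3 subfields

The subfields of F_{p^n} are exactly the fields F_{p^d} for d | n (each is the fixed field of the unique index-d subgroup of Gal(F_{p^n}/F_p) ≅ Z/nZ). The divisors of n = 4 are {1, 2, 4}, giving 3 subfields: F_{557^1}, F_{557^2}, F_{557^4}.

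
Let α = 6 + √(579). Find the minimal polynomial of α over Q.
m_α(x) = x^2 - 12x - 543

From α - 6 = √(579), squaring gives (α - 6)^2 = 579, i.e. α^2 - 12α + 36 = 579, so α^2 - 12α - 543 = 0. The discriminant of x^2 - 12x - 543 is (-12)^2 - 4·(-543) = 144 + 2172 = 2316, and 4·(579) is not a perfect square in Q since 579 is squarefree and ≠ 1. Hence x^2 - 12x - 543 is irreducible over Q and is the minimal polynomial of α.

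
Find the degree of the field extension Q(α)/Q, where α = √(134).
[Q(α):Q] = 2

[Q(α):Q] equals the degree of the minimal polynomial of α. Here α^2 = 134 and x^2 - 134 is irreducible (d = 134 is squarefree, ≠ 1, hence not a square), so deg(m_α) = 2. Thus [Q(α):Q] = 2.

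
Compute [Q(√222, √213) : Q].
[Q(√222, √213) : Q] = 4

[Q(√222):Q] = 2 (min poly x^2 - 222, irreducible since 222 is squarefree > 1). For the top step, suppose √213 ∈ Q(√222), say √213 = c + d√222 with c, d ∈ Q. Squaring: 213 = c^2 + 222d^2 + 2cd√222. Since √222 ∉ Q this forces 2cd = 0. If d = 0 then √213 = c ∈ Q, contradicting 213 squarefree > 1. If c = 0 then 213 = 222d^2, so 222·213 = (222d)^2 is a perfect square in Q — but 222·213 = 47286 is not a perfect square (since 222 and 213 are distinct squarefree integers). Contradiction. Hence √213 ∉ Q(√222), so x^2 - 213 stays irreducible over Q(√222) and [Q(√222, √213) : Q(√222)] = 2. By the tower law, [Q(√222, √213) : Q] = 2 · 2 = 4.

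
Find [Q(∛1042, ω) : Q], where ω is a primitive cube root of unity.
[Q(∛1042, ω) : Q] = 6

[Q(∛1042):Q] = 3 (min poly x^3 - 1042, irreducible since 1042 is not a perfect cube). [Q(ω):Q] = 2 (min poly x^2 + x + 1). Since Q(∛1042) ⊂ R and ω ∉ R, we have ω ∉ Q(∛1042), so x^2 + x + 1 remains irreducible over Q(∛1042) and [Q(∛1042, ω) : Q(∛1042)] = 2. By the tower law, [Q(∛1042, ω) : Q] = 3 · 2 = 6. (In fact Q(∛1042, ω) is the splitting field of x^3 - 1042 over Q.)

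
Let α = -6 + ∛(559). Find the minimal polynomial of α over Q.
m_α(x) = x^3 + 18x^2 + 108x - 343

Set β = α + 6 = ∛(559), so β^3 = 559. Then (α + 6)^3 - 559 = 0, i.e. α is a root of g(x) = (x + 6)^3 - 559 = x^3 + 18x^2 + 108x - 343. Since g(x) = h(x + 6) where h(x) = x^3 - 559, and h is irreducible over Q (because 559 is not a perfect cube, so h has no rational root, and a monic cubic with no rational root is irreducible), g is also irreducible (irreducibility is preserved under the substitution x → x + 6). Hence m_α(x) = x^3 + 18x^2 + 108x - 343.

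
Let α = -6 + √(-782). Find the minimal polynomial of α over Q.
m_α(x) = x^2 + 12x + 818

From α + 6 = √(-782), squaring gives (α + 6)^2 = -782, i.e. α^2 + 12α + 36 = -782, so α^2 + 12α + 818 = 0. The discriminant of x^2 + 12x + 818 is (12)^2 - 4·(818) = 144 - 3272 = -3128, and 4·(-782) is not a perfect square in Q since -782 is squarefree and ≠ 1. Hence x^2 + 12x + 818 is irreducible over Q and is the minimal polynomial of α.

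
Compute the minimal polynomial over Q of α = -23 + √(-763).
m_α(x) = x^2 + 46x + 1292

From α + 23 = √(-763), squaring gives (α + 23)^2 = -763, i.e. α^2 + 46α + 529 = -763, so α^2 + 46α + 1292 = 0. The discriminant of x^2 + 46x + 1292 is (46)^2 - 4·(1292) = 2116 - 5168 = -3052, and 4·(-763) is not a perfect square in Q since -763 is squarefree and ≠ 1. Hence x^2 + 46x + 1292 is irreducible over Q and is the minimal polynomial of α.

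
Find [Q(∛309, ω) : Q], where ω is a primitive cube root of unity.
[Q(∛309, ω) : Q] = 6

[Q(∛309):Q] = 3 (min poly x^3 - 309, irreducible since 309 is not a perfect cube). [Q(ω):Q] = 2 (min poly x^2 + x + 1). Since Q(∛309) ⊂ R and ω ∉ R, we have ω ∉ Q(∛309), so x^2 + x + 1 remains irreducible over Q(∛309) and [Q(∛309, ω) : Q(∛309)] = 2. By the tower law, [Q(∛309, ω) : Q] = 3 · 2 = 6. (In fact Q(∛309, ω) is the splitting field of x^3 - 309 over Q.)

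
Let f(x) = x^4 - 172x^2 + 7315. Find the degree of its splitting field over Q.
[K : Q] = 4

Solving the quadratic in x^2: x^2 = (172 ± √(172^2 - 4·7315))/2 = (172 ± √324)/2 = (172 ± 18)/2, giving x^2 = 77 or x^2 = 95. So f(x) = (x^2 - 77)(x^2 - 95) and the roots of f are ±√77, ±√95. Hence the splitting field is K = Q(√77, √95). Since 77 and 95 are distinct squarefree integers > 1, their product 7315 is not a perfect square, so √95 ∉ Q(√77). By the tower law [K:Q] = [Q(√77,√95):Q(√77)] · [Q(√77):Q] = 2 · 2 = 4.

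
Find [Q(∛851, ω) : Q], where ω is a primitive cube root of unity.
[Q(∛851, ω) : Q] = 6

[Q(∛851):Q] = 3 (min poly x^3 - 851, irreducible since 851 is not a perfect cube). [Q(ω):Q] = 2 (min poly x^2 + x + 1). Since Q(∛851) ⊂ R and ω ∉ R, we have ω ∉ Q(∛851), so x^2 + x + 1 remains irreducible over Q(∛851) and [Q(∛851, ω) : Q(∛851)] = 2. By the tower law, [Q(∛851, ω) : Q] = 3 · 2 = 6. (In fact Q(∛851, ω) is the splitting field of x^3 - 851 over Q.)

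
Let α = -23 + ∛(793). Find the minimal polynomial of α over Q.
m_α(x) = x^3 + 69x^2 + 1587x + 11374

Set β = α + 23 = ∛(793), so β^3 = 793. Then (α + 23)^3 - 793 = 0, i.e. α is a root of g(x) = (x + 23)^3 - 793 = x^3 + 69x^2 + 1587x + 11374. Since g(x) = h(x + 23) where h(x) = x^3 - 793, and h is irreducible over Q (because 793 is not a perfect cube, so h has no rational root, and a monic cubic with no rational root is irreducible), g is also irreducible (irreducibility is preserved under the substitution x → x + 23). Hence m_α(x) = x^3 + 69x^2 + 1587x + 11374.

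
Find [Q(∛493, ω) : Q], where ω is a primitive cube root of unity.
[Q(∛493, ω) : Q] = 6

[Q(∛493):Q] = 3 (min poly x^3 - 493, irreducible since 493 is not a perfect cube). [Q(ω):Q] = 2 (min poly x^2 + x + 1). Since Q(∛493) ⊂ R and ω ∉ R, we have ω ∉ Q(∛493), so x^2 + x + 1 remains irreducible over Q(∛493) and [Q(∛493, ω) : Q(∛493)] = 2. By the tower law, [Q(∛493, ω) : Q] = 3 · 2 = 6. (In fact Q(∛493, ω) is the splitting field of x^3 - 493 over Q.)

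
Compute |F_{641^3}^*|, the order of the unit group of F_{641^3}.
|F_{641^3}^*| = 263374720

F_{641^3} has 641^3 = 263374721 elements; its multiplicative group consists of all nonzero elements, so |F_{641^3}^*| = 263374721 - 1 = 263374720. (It is cyclic since any finite subgroup of the multiplicative group of a field is cyclic.)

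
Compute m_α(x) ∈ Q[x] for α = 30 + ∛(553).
m_α(x) = x^3 - 90x^2 + 2700x - 27553

Set β = α - 30 = ∛(553), so β^3 = 553. Then (α - 30)^3 - 553 = 0, i.e. α is a root of g(x) = (x - 30)^3 - 553 = x^3 - 90x^2 + 2700x - 27553. Since g(x) = h(x - 30) where h(x) = x^3 - 553, and h is irreducible over Q (because 553 is not a perfect cube, so h has no rational root, and a monic cubic with no rational root is irreducible), g is also irreducible (irreducibility is preserved under the substitution x → x - 30). Hence m_α(x) = x^3 - 90x^2 + 2700x - 27553.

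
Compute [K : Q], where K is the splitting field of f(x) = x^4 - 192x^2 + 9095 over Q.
[K : Q] = 4

Solving the quadratic in x^2: x^2 = (192 ± √(192^2 - 4·9095))/2 = (192 ± √484)/2 = (192 ± 22)/2, giving x^2 = 107 or x^2 = 85. So f(x) = (x^2 - 107)(x^2 - 85) and the roots of f are ±√107, ±√85. Hence the splitting field is K = Q(√107, √85). Since 107 and 85 are distinct squarefree integers > 1, their product 9095 is not a perfect square, so √85 ∉ Q(√107). By the tower law [K:Q] = [Q(√107,√85):Q(√107)] · [Q(√107):Q] = 2 · 2 = 4.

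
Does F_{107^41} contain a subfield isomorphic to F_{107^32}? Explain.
No: F_{107^32} is not a subfield of F_{107^41}

F_{p^m} embeds in F_{p^n} iff m | n. Here 32 ∤ 41 (since 41 = 1·32 + 9 with remainder 9 ≠ 0), so F_{107^32} is not a subfield of F_{107^41}. Equivalently: if it were, the tower law would give 32 = [F_{107^32}:F_107] dividing [F_{107^41}:F_107] = 41, contradiction.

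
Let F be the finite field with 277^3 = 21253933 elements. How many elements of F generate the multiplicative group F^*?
There are φ(21253932) = 5474304 primitive elements

F_q^* is cyclic of order q - 1 = 21253932. A cyclic group of order m has exactly φ(m) generators. Here m = 21253932 = 2^2 · 3^2 · 7 · 19 · 23 · 193, so the number of primitive elements is φ(21253932) = 5474304.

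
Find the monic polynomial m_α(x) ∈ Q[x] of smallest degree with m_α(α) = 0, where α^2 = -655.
m_α(x) = x^2 + 655

α satisfies α^2 + 655 = 0, so x^2 + 655 annihilates α. Since d = -655 is squarefree and ≠ 1, it is not a perfect square in Q, so x^2 + 655 has no rational root and is therefore irreducible over Q (a degree-2 polynomial over a field is irreducible iff it has no root). Hence m_α(x) = x^2 + 655.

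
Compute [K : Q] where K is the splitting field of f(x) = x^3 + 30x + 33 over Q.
[K : Q] = 6

By the rational root test, any rational root of the monic integer polynomial f(x) = x^3 + 30x + 33 must be an integer dividing the constant term 33, i.e. one of ±{1, 3, 11, 33}. Evaluating: f(1) = 64, f(-1) = 2, f(3) = 150, f(-3) = -84, f(11) = 1694, f(-11) = -1628, f(33) = 36960, f(-33) = -36894; none is 0, so f has no rational root and is therefore irreducible over Q (a cubic with no linear factor over a field is irreducible). For an irreducible cubic, the Galois group is A_3 or S_3 according as the discriminant disc(f) = -4a^3 - 27b^2 = -4·(30)^3 - 27·(33)^2 = -137403 is or is not a square in Q. Here disc(f) = -137403 is not a perfect square in Q, so the Galois group of f over Q is not contained in A_3 and must be all of S_3. The splitting field has degree |S_3| = 6 over Q, so [K : Q] = 6.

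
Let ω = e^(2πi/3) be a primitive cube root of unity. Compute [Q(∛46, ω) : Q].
[Q(∛46, ω) : Q] = 6

[Q(∛46):Q] = 3 (min poly x^3 - 46, irreducible since 46 is not a perfect cube). [Q(ω):Q] = 2 (min poly x^2 + x + 1). Since Q(∛46) ⊂ R and ω ∉ R, we have ω ∉ Q(∛46), so x^2 + x + 1 remains irreducible over Q(∛46) and [Q(∛46, ω) : Q(∛46)] = 2. By the tower law, [Q(∛46, ω) : Q] = 3 · 2 = 6. (In fact Q(∛46, ω) is the splitting field of x^3 - 46 over Q.)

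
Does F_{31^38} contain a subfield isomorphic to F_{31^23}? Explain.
No: F_{31^23} is not a subfield of F_{31^38}

F_{p^m} embeds in F_{p^n} iff m | n. Here 23 ∤ 38 (since 38 = 1·23 + 15 with remainder 15 ≠ 0), so F_{31^23} is not a subfield of F_{31^38}. Equivalently: if it were, the tower law would give 23 = [F_{31^23}:F_31] dividing [F_{31^38}:F_31] = 38, contradiction.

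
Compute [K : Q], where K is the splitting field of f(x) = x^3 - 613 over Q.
[K : Q] = 6

The roots of x^3 - 613 are ∛613, ω∛613, ω^2∛613 where ω = e^(2πi/3) is a primitive cube root of unity, so K = Q(∛613, ω). Now [Q(∛613):Q] = 3 (since 613 is not a perfect cube, x^3 - 613 is irreducible) and [Q(ω):Q] = 2. Both 2 and 3 divide [K:Q], and [K:Q] ≤ 3·2 = 6, so [K:Q] = 6. (Equivalently: Q(∛613) ⊂ R but ω ∉ R, so [K : Q(∛613)] = 2.)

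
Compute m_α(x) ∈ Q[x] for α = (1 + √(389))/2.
m_α(x) = x^2 - x - 97

From 2α - 1 = √(389), squaring gives (2α - 1)^2 = 389, i.e. 4α^2 - 4α + 1 = 389, so α^2 - α + (1 - 389)/4 = 0. Since 389 ≡ 1 (mod 4), (1 - 389)/4 = -97 ∈ Z. The polynomial x^2 - x - 97 has discriminant 1 - 4·(-97) = 389, which is not a perfect square in Q (d = 389 is squarefree and ≠ 1), so x^2 - x - 97 is irreducible over Q. It is the minimal polynomial of α.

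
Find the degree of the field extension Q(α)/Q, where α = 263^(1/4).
[Q(α):Q] = 4

α is a root of x^4 - 263. By Eisenstein's criterion at the prime p = 263 (which divides the constant term 263 but p^2 = 69169 does not, since 263 is squarefree), x^4 - 263 is irreducible over Q. Hence [Q(α):Q] = 4.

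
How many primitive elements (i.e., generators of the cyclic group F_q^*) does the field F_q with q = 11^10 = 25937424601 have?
There are φ(25937424600) = 6913984000 primitive elements

F_q^* is cyclic of order q - 1 = 25937424600. A cyclic group of order m has exactly φ(m) generators. Here m = 25937424600 = 2^3 · 3 · 5^2 · 3221 · 13421, so the number of primitive elements is φ(25937424600) = 6913984000.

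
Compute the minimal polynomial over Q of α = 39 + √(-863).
m_α(x) = x^2 - 78x + 2384

From α - 39 = √(-863), squaring gives (α - 39)^2 = -863, i.e. α^2 - 78α + 1521 = -863, so α^2 - 78α + 2384 = 0. The discriminant of x^2 - 78x + 2384 is (-78)^2 - 4·(2384) = 6084 - 9536 = -3452, and 4·(-863) is not a perfect square in Q since -863 is squarefree and ≠ 1. Hence x^2 - 78x + 2384 is irreducible over Q and is the minimal polynomial of α.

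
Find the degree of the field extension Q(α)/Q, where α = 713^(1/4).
[Q(α):Q] = 4

α is a root of x^4 - 713. By Eisenstein's criterion at the prime p = 23 (which divides the constant term 713 but p^2 = 529 does not, since 713 is squarefree), x^4 - 713 is irreducible over Q. Hence [Q(α):Q] = 4.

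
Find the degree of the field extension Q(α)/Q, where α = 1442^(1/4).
[Q(α):Q] = 4

α is a root of x^4 - 1442. By Eisenstein's criterion at the prime p = 2 (which divides the constant term 1442 but p^2 = 4 does not, since 1442 is squarefree), x^4 - 1442 is irreducible over Q. Hence [Q(α):Q] = 4.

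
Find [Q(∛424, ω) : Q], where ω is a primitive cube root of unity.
[Q(∛424, ω) : Q] = 6

[Q(∛424):Q] = 3 (min poly x^3 - 424, irreducible since 424 is not a perfect cube). [Q(ω):Q] = 2 (min poly x^2 + x + 1). Since Q(∛424) ⊂ R and ω ∉ R, we have ω ∉ Q(∛424), so x^2 + x + 1 remains irreducible over Q(∛424) and [Q(∛424, ω) : Q(∛424)] = 2. By the tower law, [Q(∛424, ω) : Q] = 3 · 2 = 6. (In fact Q(∛424, ω) is the splitting field of x^3 - 424 over Q.)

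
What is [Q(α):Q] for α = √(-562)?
[Q(α):Q] = 2

[Q(α):Q] equals the degree of the minimal polynomial of α. Here α^2 = -562 and x^2 + 562 is irreducible (d = -562 is squarefree, ≠ 1, hence not a square), so deg(m_α) = 2. Thus [Q(α):Q] = 2.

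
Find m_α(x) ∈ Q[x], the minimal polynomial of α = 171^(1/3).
m_α(x) = x^3 - 171

α satisfies α^3 = 171, so x^3 - 171 annihilates α. By the rational root test, a rational root p/q (in lowest terms) of x^3 - 171 would satisfy p^3 = 171 q^3, forcing q = 1 and p^3 = 171; but 171 is not a perfect cube, contradiction. A monic cubic over Q with no rational root is irreducible (any nontrivial factorization would include a linear factor). Hence x^3 - 171 is the minimal polynomial of α, and in particular [Q(α):Q] = 3.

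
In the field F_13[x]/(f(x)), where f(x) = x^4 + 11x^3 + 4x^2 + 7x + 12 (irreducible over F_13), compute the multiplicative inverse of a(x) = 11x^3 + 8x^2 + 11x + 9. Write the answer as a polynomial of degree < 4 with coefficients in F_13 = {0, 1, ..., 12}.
a(x)^(-1) ≡ x^3 + 7x^2 + 10x + 2 (mod f(x))

Since f is irreducible over F_13, F_13[x]/(f) is a field and a(x) ≠ 0 has an inverse. Apply the extended Euclidean algorithm to f(x) and a(x) in F_13[x]: f(x) = (6x + 12)·a(x) + (11x^2 + 3x + 8);  a(x) = (x + 4)·(11x^2 + 3x + 8) + (4x + 3);  (11x^2 + 3x + 8) = (6x + 6)·(4x + 3) + (3). The last nonzero remainder is the constant 3 = gcd(f, a) in F_13. Back-substituting through the division chain expresses 3 = s(x)·a(x) + t(x)·f(x) with s(x) ≡ 3x^3 + 8x^2 + 4x + 6 (mod f), so (3x^3 + 8x^2 + 4x + 6)·a(x) ≡ 3 (mod f). Multiplying by 3^(-1) ≡ 9 in F_13 gives a(x)^(-1) ≡ 9·(3x^3 + 8x^2 + 4x + 6) ≡ x^3 + 7x^2 + 10x + 2 (mod f). Check: (11x^3 + 8x^2 + 11x + 9)·(x^3 + 7x^2 + 10x + 2) = 11x^6 + 7x^5 + 8x^4 + 6x^3 + 7x^2 + 8x + 5 ≡ 1 (mod x^4 + 11x^3 + 4x^2 + 7x + 12).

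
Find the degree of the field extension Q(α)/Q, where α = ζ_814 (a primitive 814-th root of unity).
[Q(α):Q] = 360

The minimal polynomial of ζ_814 over Q is the 814-th cyclotomic polynomial Φ_814(x), which is irreducible over Q and has degree φ(814) = 360. Hence [Q(α):Q] = φ(814) = 360.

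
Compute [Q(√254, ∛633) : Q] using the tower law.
[Q(√254, ∛633) : Q] = 6

Let L = Q(√254, ∛633). Since Q(√254) ⊂ L and [Q(√254):Q] = 2, the tower law gives 2 | [L:Q]. Likewise Q(∛633) ⊂ L with [Q(∛633):Q] = 3 (because 633 is not a perfect cube), so 3 | [L:Q]. As gcd(2,3) = 1, [L:Q] is divisible by 6. Conversely L is generated over Q by √254 and ∛633, so [L:Q] ≤ 2·3 = 6. Therefore [Q(√254, ∛633) : Q] = 6.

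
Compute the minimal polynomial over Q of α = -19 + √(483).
m_α(x) = x^2 + 38x - 122

From α + 19 = √(483), squaring gives (α + 19)^2 = 483, i.e. α^2 + 38α + 361 = 483, so α^2 + 38α - 122 = 0. The discriminant of x^2 + 38x - 122 is (38)^2 - 4·(-122) = 1444 + 488 = 1932, and 4·(483) is not a perfect square in Q since 483 is squarefree and ≠ 1. Hence x^2 + 38x - 122 is irreducible over Q and is the minimal polynomial of α.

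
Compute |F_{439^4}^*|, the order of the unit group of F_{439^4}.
|F_{439^4}^*| = 37141383840

F_{439^4} has 439^4 = 37141383841 elements; its multiplicative group consists of all nonzero elements, so |F_{439^4}^*| = 37141383841 - 1 = 37141383840. (It is cyclic since any finite subgroup of the multiplicative group of a field is cyclic.)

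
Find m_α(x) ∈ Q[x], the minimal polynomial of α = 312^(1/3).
m_α(x) = x^3 - 312

α satisfies α^3 = 312, so x^3 - 312 annihilates α. By the rational root test, a rational root p/q (in lowest terms) of x^3 - 312 would satisfy p^3 = 312 q^3, forcing q = 1 and p^3 = 312; but 312 is not a perfect cube, contradiction. A monic cubic over Q with no rational root is irreducible (any nontrivial factorization would include a linear factor). Hence x^3 - 312 is the minimal polynomial of α, and in particular [Q(α):Q] = 3.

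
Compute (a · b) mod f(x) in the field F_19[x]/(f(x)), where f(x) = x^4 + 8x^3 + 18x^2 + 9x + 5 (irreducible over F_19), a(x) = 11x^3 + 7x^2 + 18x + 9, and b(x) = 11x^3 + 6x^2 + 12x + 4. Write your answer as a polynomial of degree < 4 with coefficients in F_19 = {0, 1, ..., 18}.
a · b ≡ 7x^3 + 18x^2 + 14x + 6 (mod f(x))

Multiply in F_19[x]: a(x)·b(x) = (11x^3 + 7x^2 + 18x + 9)·(11x^3 + 6x^2 + 12x + 4) = 7x^6 + 10x^5 + 11x^4 + 12x^3 + 13x^2 + 9x + 17. This has degree ≥ 4, so divide by f(x) over F_19: 7x^6 + 10x^5 + 11x^4 + 12x^3 + 13x^2 + 9x + 17 = (7x^2 + 11x + 6)·(x^4 + 8x^3 + 18x^2 + 9x + 5) + (7x^3 + 18x^2 + 14x + 6). Hence a·b ≡ 7x^3 + 18x^2 + 14x + 6 (mod f). (F_19[x]/(f) is a field with 19^4 = 130321 elements since f is irreducible of degree 4.)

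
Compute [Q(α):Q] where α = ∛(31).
[Q(α):Q] = 3

The minimal polynomial of α is x^3 - 31, irreducible over Q since 31 is not a perfect cube (so x^3 - 31 has no rational root). Hence [Q(α):Q] = deg(m_α) = 3.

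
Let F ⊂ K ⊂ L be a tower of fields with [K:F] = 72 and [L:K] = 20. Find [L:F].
[L:F] = 1440

The tower law says that for any tower of field extensions F ⊂ K ⊂ L with finite degrees, [L:F] = [L:K] · [K:F]. Here this gives [L:F] = 20 · 72 = 1440.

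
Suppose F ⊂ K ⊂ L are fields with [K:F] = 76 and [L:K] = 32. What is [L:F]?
[L:F] = 2432

The tower law says that for any tower of field extensions F ⊂ K ⊂ L with finite degrees, [L:F] = [L:K] · [K:F]. Here this gives [L:F] = 32 · 76 = 2432.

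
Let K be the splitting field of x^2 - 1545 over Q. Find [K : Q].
[K : Q] = 2

f(x) = x^2 - 1545 factors as (x - √1545)(x + √1545). The splitting field is K = Q(√1545). Since 1545 is squarefree and > 1, it is not a perfect square, so x^2 - 1545 is irreducible over Q and [Q(√1545) : Q] = 2. Hence [K : Q] = 2.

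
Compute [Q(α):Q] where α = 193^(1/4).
[Q(α):Q] = 4

α is a root of x^4 - 193. By Eisenstein's criterion at the prime p = 193 (which divides the constant term 193 but p^2 = 37249 does not, since 193 is squarefree), x^4 - 193 is irreducible over Q. Hence [Q(α):Q] = 4.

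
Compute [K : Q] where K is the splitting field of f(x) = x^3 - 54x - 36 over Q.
[K : Q] = 6

By the rational root test, any rational root of the monic integer polynomial f(x) = x^3 - 54x - 36 must be an integer dividing the constant term -36, i.e. one of ±{1, 2, 3, 4, 6, 9, 12, 18, 36}. Evaluating: f(1) = -89, f(-1) = 17, f(2) = -136, f(-2) = 64, f(3) = -171, f(-3) = 99, f(4) = -188, f(-4) = 116, f(6) = -144, f(-6) = 72, f(9) = 207, f(-9) = -279, f(12) = 1044, f(-12) = -1116, f(18) = 4824, f(-18) = -4896, f(36) = 44676, f(-36) = -44748; none is 0, so f has no rational root and is therefore irreducible over Q (a cubic with no linear factor over a field is irreducible). For an irreducible cubic, the Galois group is A_3 or S_3 according as the discriminant disc(f) = -4a^3 - 27b^2 = -4·(-54)^3 - 27·(-36)^2 = 594864 is or is not a square in Q. Here disc(f) = 594864 is not a perfect square in Q, so the Galois group of f over Q is not contained in A_3 and must be all of S_3. The splitting field has degree |S_3| = 6 over Q, so [K : Q] = 6.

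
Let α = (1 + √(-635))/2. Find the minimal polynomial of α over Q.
m_α(x) = x^2 - x + 159

From 2α - 1 = √(-635), squaring gives (2α - 1)^2 = -635, i.e. 4α^2 - 4α + 1 = -635, so α^2 - α + (1 + 635)/4 = 0. Since -635 ≡ 1 (mod 4), (1 + 635)/4 = 159 ∈ Z. The polynomial x^2 - x + 159 has discriminant 1 - 4·(159) = -635, which is not a perfect square in Q (d = -635 is squarefree and ≠ 1), so x^2 - x + 159 is irreducible over Q. It is the minimal polynomial of α.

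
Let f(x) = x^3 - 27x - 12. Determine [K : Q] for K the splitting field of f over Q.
[K : Q] = 6

By the rational root test, any rational root of the monic integer polynomial f(x) = x^3 - 27x - 12 must be an integer dividing the constant term -12, i.e. one of ±{1, 2, 3, 4, 6, 12}. Evaluating: f(1) = -38, f(-1) = 14, f(2) = -58, f(-2) = 34, f(3) = -66, f(-3) = 42, f(4) = -56, f(-4) = 32, f(6) = 42, f(-6) = -66, f(12) = 1392, f(-12) = -1416; none is 0, so f has no rational root and is therefore irreducible over Q (a cubic with no linear factor over a field is irreducible). For an irreducible cubic, the Galois group is A_3 or S_3 according as the discriminant disc(f) = -4a^3 - 27b^2 = -4·(-27)^3 - 27·(-12)^2 = 74844 is or is not a square in Q. Here disc(f) = 74844 is not a perfect square in Q, so the Galois group of f over Q is not contained in A_3 and must be all of S_3. The splitting field has degree |S_3| = 6 over Q, so [K : Q] = 6.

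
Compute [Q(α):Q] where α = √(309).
[Q(α):Q] = 2

[Q(α):Q] equals the degree of the minimal polynomial of α. Here α^2 = 309 and x^2 - 309 is irreducible (d = 309 is squarefree, ≠ 1, hence not a square), so deg(m_α) = 2. Thus [Q(α):Q] = 2.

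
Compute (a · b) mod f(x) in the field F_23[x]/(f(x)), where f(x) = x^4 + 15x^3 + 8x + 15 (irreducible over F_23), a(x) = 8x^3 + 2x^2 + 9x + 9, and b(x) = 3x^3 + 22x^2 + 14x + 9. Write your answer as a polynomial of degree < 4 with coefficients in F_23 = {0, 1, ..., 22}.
a · b ≡ 3x^3 + 3x^2 + 17x + 20 (mod f(x))

Multiply in F_23[x]: a(x)·b(x) = (8x^3 + 2x^2 + 9x + 9)·(3x^3 + 22x^2 + 14x + 9) = x^6 + 21x^5 + 22x^4 + 3x^3 + 20x^2 + 12. This has degree ≥ 4, so divide by f(x) over F_23: x^6 + 21x^5 + 22x^4 + 3x^3 + 20x^2 + 12 = (x^2 + 6x + 1)·(x^4 + 15x^3 + 8x + 15) + (3x^3 + 3x^2 + 17x + 20). Hence a·b ≡ 3x^3 + 3x^2 + 17x + 20 (mod f). (F_23[x]/(f) is a field with 23^4 = 279841 elements since f is irreducible of degree 4.)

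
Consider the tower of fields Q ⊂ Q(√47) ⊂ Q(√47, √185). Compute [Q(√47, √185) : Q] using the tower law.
[Q(√47, √185) : Q] = 4

[Q(√47):Q] = 2 (min poly x^2 - 47, irreducible since 47 is squarefree > 1). For the top step, suppose √185 ∈ Q(√47), say √185 = c + d√47 with c, d ∈ Q. Squaring: 185 = c^2 + 47d^2 + 2cd√47. Since √47 ∉ Q this forces 2cd = 0. If d = 0 then √185 = c ∈ Q, contradicting 185 squarefree > 1. If c = 0 then 185 = 47d^2, so 47·185 = (47d)^2 is a perfect square in Q — but 47·185 = 8695 is not a perfect square (since 47 and 185 are distinct squarefree integers). Contradiction. Hence √185 ∉ Q(√47), so x^2 - 185 stays irreducible over Q(√47) and [Q(√47, √185) : Q(√47)] = 2. By the tower law, [Q(√47, √185) : Q] = 2 · 2 = 4.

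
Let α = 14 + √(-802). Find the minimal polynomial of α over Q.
m_α(x) = x^2 - 28x + 998

From α - 14 = √(-802), squaring gives (α - 14)^2 = -802, i.e. α^2 - 28α + 196 = -802, so α^2 - 28α + 998 = 0. The discriminant of x^2 - 28x + 998 is (-28)^2 - 4·(998) = 784 - 3992 = -3208, and 4·(-802) is not a perfect square in Q since -802 is squarefree and ≠ 1. Hence x^2 - 28x + 998 is irreducible over Q and is the minimal polynomial of α.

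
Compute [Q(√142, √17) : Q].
[Q(√142, √17) : Q] = 4

[Q(√142):Q] = 2 (min poly x^2 - 142, irreducible since 142 is squarefree > 1). For the top step, suppose √17 ∈ Q(√142), say √17 = c + d√142 with c, d ∈ Q. Squaring: 17 = c^2 + 142d^2 + 2cd√142. Since √142 ∉ Q this forces 2cd = 0. If d = 0 then √17 = c ∈ Q, contradicting 17 squarefree > 1. If c = 0 then 17 = 142d^2, so 142·17 = (142d)^2 is a perfect square in Q — but 142·17 = 2414 is not a perfect square (since 142 and 17 are distinct squarefree integers). Contradiction. Hence √17 ∉ Q(√142), so x^2 - 17 stays irreducible over Q(√142) and [Q(√142, √17) : Q(√142)] = 2. By the tower law, [Q(√142, √17) : Q] = 2 · 2 = 4.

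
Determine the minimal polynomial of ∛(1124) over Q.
m_α(x) = x^3 - 1124

α satisfies α^3 = 1124, so x^3 - 1124 annihilates α. By the rational root test, a rational root p/q (in lowest terms) of x^3 - 1124 would satisfy p^3 = 1124 q^3, forcing q = 1 and p^3 = 1124; but 1124 is not a perfect cube, contradiction. A monic cubic over Q with no rational root is irreducible (any nontrivial factorization would include a linear factor). Hence x^3 - 1124 is the minimal polynomial of α, and in particular [Q(α):Q] = 3.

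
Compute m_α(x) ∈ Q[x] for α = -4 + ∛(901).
m_α(x) = x^3 + 12x^2 + 48x - 837

Set β = α + 4 = ∛(901), so β^3 = 901. Then (α + 4)^3 - 901 = 0, i.e. α is a root of g(x) = (x + 4)^3 - 901 = x^3 + 12x^2 + 48x - 837. Since g(x) = h(x + 4) where h(x) = x^3 - 901, and h is irreducible over Q (because 901 is not a perfect cube, so h has no rational root, and a monic cubic with no rational root is irreducible), g is also irreducible (irreducibility is preserved under the substitution x → x + 4). Hence m_α(x) = x^3 + 12x^2 + 48x - 837.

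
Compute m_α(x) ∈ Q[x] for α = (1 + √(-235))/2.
m_α(x) = x^2 - x + 59

From 2α - 1 = √(-235), squaring gives (2α - 1)^2 = -235, i.e. 4α^2 - 4α + 1 = -235, so α^2 - α + (1 + 235)/4 = 0. Since -235 ≡ 1 (mod 4), (1 + 235)/4 = 59 ∈ Z. The polynomial x^2 - x + 59 has discriminant 1 - 4·(59) = -235, which is not a perfect square in Q (d = -235 is squarefree and ≠ 1), so x^2 - x + 59 is irreducible over Q. It is the minimal polynomial of α.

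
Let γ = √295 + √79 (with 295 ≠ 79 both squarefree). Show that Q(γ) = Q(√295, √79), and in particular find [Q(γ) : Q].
[Q(γ) : Q] = 4 (equivalently, Q(γ) = Q(√295, √79))

Obviously Q(γ) ⊆ Q(√295, √79), and [Q(√295, √79):Q] = 4 (since 295, 79 are distinct squarefree integers > 1 with 23305 not a perfect square). To show equality we compute the minimal polynomial of γ. From γ = √295 + √79: γ^2 = 295 + 2√(23305) + 79 = 374 + 2√(23305), so γ^2 - 374 = 2√(23305); squaring, (γ^2 - 374)^2 = 4·23305, i.e. γ^4 - 748γ^2 + 139876 - 93220 = 0, i.e. γ^4 - 748γ^2 + 46656 = 0. So γ is a root of x^4 - 748x^2 + 46656. This polynomial is irreducible over Q: it has no rational root (each ±√295 ± √79 is irrational), and any factorization into two quadratics over Q would force √(23305) ∈ Q (pairing opposite roots) or √295, √79 ∈ Q (other pairings), all impossible. Hence [Q(γ):Q] = 4 = [Q(√295, √79):Q], so Q(γ) = Q(√295, √79).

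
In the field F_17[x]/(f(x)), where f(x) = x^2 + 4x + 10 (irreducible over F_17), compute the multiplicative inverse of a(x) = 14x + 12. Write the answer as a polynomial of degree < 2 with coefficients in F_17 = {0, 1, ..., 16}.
a(x)^(-1) ≡ 5x + 6 (mod f(x))

Since f is irreducible over F_17, F_17[x]/(f) is a field and a(x) ≠ 0 has an inverse. Apply the extended Euclidean algorithm to f(x) and a(x) in F_17[x]: f(x) = (11x + 3)·a(x) + (8). The last nonzero remainder is the constant 8 = gcd(f, a) in F_17. Back-substituting through the division chain expresses 8 = s(x)·a(x) + t(x)·f(x) with s(x) ≡ 6x + 14 (mod f), so (6x + 14)·a(x) ≡ 8 (mod f). Multiplying by 8^(-1) ≡ 15 in F_17 gives a(x)^(-1) ≡ 15·(6x + 14) ≡ 5x + 6 (mod f). Check: (14x + 12)·(5x + 6) = 2x^2 + 8x + 4 ≡ 1 (mod x^2 + 4x + 10).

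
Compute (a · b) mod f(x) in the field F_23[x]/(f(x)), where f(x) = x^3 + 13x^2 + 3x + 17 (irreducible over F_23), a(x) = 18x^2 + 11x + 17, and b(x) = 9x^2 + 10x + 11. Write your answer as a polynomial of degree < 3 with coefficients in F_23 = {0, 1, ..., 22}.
a · b ≡ 13x^2 + 5x + 12 (mod f(x))

Multiply in F_23[x]: a(x)·b(x) = (18x^2 + 11x + 17)·(9x^2 + 10x + 11) = x^4 + 3x^3 + x^2 + 15x + 3. This has degree ≥ 3, so divide by f(x) over F_23: x^4 + 3x^3 + x^2 + 15x + 3 = (x + 13)·(x^3 + 13x^2 + 3x + 17) + (13x^2 + 5x + 12). Hence a·b ≡ 13x^2 + 5x + 12 (mod f). (F_23[x]/(f) is a field with 23^3 = 12167 elements since f is irreducible of degree 3.)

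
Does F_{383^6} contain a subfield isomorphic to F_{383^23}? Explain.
No: F_{383^23} is not a subfield of F_{383^6}

F_{p^m} embeds in F_{p^n} iff m | n. Here 23 ∤ 6 (since 6 = 0·23 + 6 with remainder 6 ≠ 0), so F_{383^23} is not a subfield of F_{383^6}. Equivalently: if it were, the tower law would give 23 = [F_{383^23}:F_383] dividing [F_{383^6}:F_383] = 6, contradiction.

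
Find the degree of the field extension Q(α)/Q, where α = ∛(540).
[Q(α):Q] = 3

The minimal polynomial of α is x^3 - 540, irreducible over Q since 540 is not a perfect cube (so x^3 - 540 has no rational root). Hence [Q(α):Q] = deg(m_α) = 3.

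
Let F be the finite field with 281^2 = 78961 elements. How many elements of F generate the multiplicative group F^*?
There are φ(78960) = 17664 primitive elements

F_q^* is cyclic of order q - 1 = 78960. A cyclic group of order m has exactly φ(m) generators. Here m = 78960 = 2^4 · 3 · 5 · 7 · 47, so the number of primitive elements is φ(78960) = 17664.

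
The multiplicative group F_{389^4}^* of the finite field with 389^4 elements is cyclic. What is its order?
|F_{389^4}^*| = 22898045040

F_{389^4} has 389^4 = 22898045041 elements; its multiplicative group consists of all nonzero elements, so |F_{389^4}^*| = 22898045041 - 1 = 22898045040. (It is cyclic since any finite subgroup of the multiplicative group of a field is cyclic.)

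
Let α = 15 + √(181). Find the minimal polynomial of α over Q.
m_α(x) = x^2 - 30x + 44

From α - 15 = √(181), squaring gives (α - 15)^2 = 181, i.e. α^2 - 30α + 225 = 181, so α^2 - 30α + 44 = 0. The discriminant of x^2 - 30x + 44 is (-30)^2 - 4·(44) = 900 - 176 = 724, and 4·(181) is not a perfect square in Q since 181 is squarefree and ≠ 1. Hence x^2 - 30x + 44 is irreducible over Q and is the minimal polynomial of α.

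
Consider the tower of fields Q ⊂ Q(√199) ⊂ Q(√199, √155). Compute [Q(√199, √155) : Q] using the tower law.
[Q(√199, √155) : Q] = 4

[Q(√199):Q] = 2 (min poly x^2 - 199, irreducible since 199 is squarefree > 1). For the top step, suppose √155 ∈ Q(√199), say √155 = c + d√199 with c, d ∈ Q. Squaring: 155 = c^2 + 199d^2 + 2cd√199. Since √199 ∉ Q this forces 2cd = 0. If d = 0 then √155 = c ∈ Q, contradicting 155 squarefree > 1. If c = 0 then 155 = 199d^2, so 199·155 = (199d)^2 is a perfect square in Q — but 199·155 = 30845 is not a perfect square (since 199 and 155 are distinct squarefree integers). Contradiction. Hence √155 ∉ Q(√199), so x^2 - 155 stays irreducible over Q(√199) and [Q(√199, √155) : Q(√199)] = 2. By the tower law, [Q(√199, √155) : Q] = 2 · 2 = 4.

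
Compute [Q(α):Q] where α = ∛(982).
[Q(α):Q] = 3

The minimal polynomial of α is x^3 - 982, irreducible over Q since 982 is not a perfect cube (so x^3 - 982 has no rational root). Hence [Q(α):Q] = deg(m_α) = 3.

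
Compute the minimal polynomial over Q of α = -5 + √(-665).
m_α(x) = x^2 + 10x + 690

From α + 5 = √(-665), squaring gives (α + 5)^2 = -665, i.e. α^2 + 10α + 25 = -665, so α^2 + 10α + 690 = 0. The discriminant of x^2 + 10x + 690 is (10)^2 - 4·(690) = 100 - 2760 = -2660, and 4·(-665) is not a perfect square in Q since -665 is squarefree and ≠ 1. Hence x^2 + 10x + 690 is irreducible over Q and is the minimal polynomial of α.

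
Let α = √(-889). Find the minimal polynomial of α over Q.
m_α(x) = x^2 + 889

α satisfies α^2 + 889 = 0, so x^2 + 889 annihilates α. Since d = -889 is squarefree and ≠ 1, it is not a perfect square in Q, so x^2 + 889 has no rational root and is therefore irreducible over Q (a degree-2 polynomial over a field is irreducible iff it has no root). Hence m_α(x) = x^2 + 889.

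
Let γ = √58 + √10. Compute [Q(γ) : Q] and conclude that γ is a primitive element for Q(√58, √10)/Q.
[Q(γ) : Q] = 4 (equivalently, Q(γ) = Q(√58, √10))

Obviously Q(γ) ⊆ Q(√58, √10), and [Q(√58, √10):Q] = 4 (since 58, 10 are distinct squarefree integers > 1 with 580 not a perfect square). To show equality we compute the minimal polynomial of γ. From γ = √58 + √10: γ^2 = 58 + 2√(580) + 10 = 68 + 2√(580), so γ^2 - 68 = 2√(580); squaring, (γ^2 - 68)^2 = 4·580, i.e. γ^4 - 136γ^2 + 4624 - 2320 = 0, i.e. γ^4 - 136γ^2 + 2304 = 0. So γ is a root of x^4 - 136x^2 + 2304. This polynomial is irreducible over Q: it has no rational root (each ±√58 ± √10 is irrational), and any factorization into two quadratics over Q would force √(580) ∈ Q (pairing opposite roots) or √58, √10 ∈ Q (other pairings), all impossible. Hence [Q(γ):Q] = 4 = [Q(√58, √10):Q], so Q(γ) = Q(√58, √10).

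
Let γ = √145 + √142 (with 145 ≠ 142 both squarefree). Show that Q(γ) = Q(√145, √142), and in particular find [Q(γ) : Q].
[Q(γ) : Q] = 4 (equivalently, Q(γ) = Q(√145, √142))

Obviously Q(γ) ⊆ Q(√145, √142), and [Q(√145, √142):Q] = 4 (since 145, 142 are distinct squarefree integers > 1 with 20590 not a perfect square). To show equality we compute the minimal polynomial of γ. From γ = √145 + √142: γ^2 = 145 + 2√(20590) + 142 = 287 + 2√(20590), so γ^2 - 287 = 2√(20590); squaring, (γ^2 - 287)^2 = 4·20590, i.e. γ^4 - 574γ^2 + 82369 - 82360 = 0, i.e. γ^4 - 574γ^2 + 9 = 0. So γ is a root of x^4 - 574x^2 + 9. This polynomial is irreducible over Q: it has no rational root (each ±√145 ± √142 is irrational), and any factorization into two quadratics over Q would force √(20590) ∈ Q (pairing opposite roots) or √145, √142 ∈ Q (other pairings), all impossible. Hence [Q(γ):Q] = 4 = [Q(√145, √142):Q], so Q(γ) = Q(√145, √142).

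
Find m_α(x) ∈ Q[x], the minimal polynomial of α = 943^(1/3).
m_α(x) = x^3 - 943

α satisfies α^3 = 943, so x^3 - 943 annihilates α. By the rational root test, a rational root p/q (in lowest terms) of x^3 - 943 would satisfy p^3 = 943 q^3, forcing q = 1 and p^3 = 943; but 943 is not a perfect cube, contradiction. A monic cubic over Q with no rational root is irreducible (any nontrivial factorization would include a linear factor). Hence x^3 - 943 is the minimal polynomial of α, and in particular [Q(α):Q] = 3.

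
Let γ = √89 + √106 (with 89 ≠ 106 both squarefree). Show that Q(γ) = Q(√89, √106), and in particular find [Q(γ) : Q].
[Q(γ) : Q] = 4 (equivalently, Q(γ) = Q(√89, √106))

Obviously Q(γ) ⊆ Q(√89, √106), and [Q(√89, √106):Q] = 4 (since 89, 106 are distinct squarefree integers > 1 with 9434 not a perfect square). To show equality we compute the minimal polynomial of γ. From γ = √89 + √106: γ^2 = 89 + 2√(9434) + 106 = 195 + 2√(9434), so γ^2 - 195 = 2√(9434); squaring, (γ^2 - 195)^2 = 4·9434, i.e. γ^4 - 390γ^2 + 38025 - 37736 = 0, i.e. γ^4 - 390γ^2 + 289 = 0. So γ is a root of x^4 - 390x^2 + 289. This polynomial is irreducible over Q: it has no rational root (each ±√89 ± √106 is irrational), and any factorization into two quadratics over Q would force √(9434) ∈ Q (pairing opposite roots) or √89, √106 ∈ Q (other pairings), all impossible. Hence [Q(γ):Q] = 4 = [Q(√89, √106):Q], so Q(γ) = Q(√89, √106).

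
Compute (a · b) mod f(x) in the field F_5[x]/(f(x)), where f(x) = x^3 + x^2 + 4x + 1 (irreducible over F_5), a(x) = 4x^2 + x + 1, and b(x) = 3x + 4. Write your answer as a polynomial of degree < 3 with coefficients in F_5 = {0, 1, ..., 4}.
a · b ≡ 2x^2 + 4x + 2 (mod f(x))

Multiply in F_5[x]: a(x)·b(x) = (4x^2 + x + 1)·(3x + 4) = 2x^3 + 4x^2 + 2x + 4. This has degree ≥ 3, so divide by f(x) over F_5: 2x^3 + 4x^2 + 2x + 4 = (2)·(x^3 + x^2 + 4x + 1) + (2x^2 + 4x + 2). Hence a·b ≡ 2x^2 + 4x + 2 (mod f). (F_5[x]/(f) is a field with 5^3 = 125 elements since f is irreducible of degree 3.)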